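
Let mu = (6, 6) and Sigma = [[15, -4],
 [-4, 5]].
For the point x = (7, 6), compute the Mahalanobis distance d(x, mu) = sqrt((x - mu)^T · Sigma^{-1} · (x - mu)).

Step 1 — centre the observation: (x - mu) = (1, 0).

Step 2 — invert Sigma. det(Sigma) = 15·5 - (-4)² = 59.
  Sigma^{-1} = (1/det) · [[d, -b], [-b, a]] = [[0.0847, 0.0678],
 [0.0678, 0.2542]].

Step 3 — form the quadratic (x - mu)^T · Sigma^{-1} · (x - mu):
  Sigma^{-1} · (x - mu) = (0.0847, 0.0678).
  (x - mu)^T · [Sigma^{-1} · (x - mu)] = (1)·(0.0847) + (0)·(0.0678) = 0.0847.

Step 4 — take square root: d = √(0.0847) ≈ 0.2911.

d(x, mu) = √(0.0847) ≈ 0.2911


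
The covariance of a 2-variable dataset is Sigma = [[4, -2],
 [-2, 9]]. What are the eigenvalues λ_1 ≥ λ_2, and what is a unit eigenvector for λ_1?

Step 1 — characteristic polynomial of 2×2 Sigma:
  det(Sigma - λI) = λ² - trace · λ + det = 0.
  trace = 4 + 9 = 13, det = 4·9 - (-2)² = 32.
Step 2 — discriminant:
  Δ = trace² - 4·det = 169 - 128 = 41.
Step 3 — eigenvalues:
  λ = (trace ± √Δ)/2 = (13 ± 6.4031)/2,
  λ_1 = 9.7016,  λ_2 = 3.2984.

Step 4 — unit eigenvector for λ_1: solve (Sigma - λ_1 I)v = 0. First row:
  (4 - 9.7016)·v_x + (-2)·v_y = 0, i.e. (-5.7016)·v_x + (-2)·v_y = 0,
  so v ∝ (b, λ_1 - a) = (-2, 5.7016); multiply by -1 so the first entry is positive: u = (2, -5.7016).
  ||u|| = √((2)² + (-5.7016)²) = √(36.5078) ≈ 6.0422,
  v_1 = u/||u|| ≈ (0.331, -0.9436) (||v_1|| = 1).

λ_1 = 9.7016,  λ_2 = 3.2984;  v_1 ≈ (0.331, -0.9436)


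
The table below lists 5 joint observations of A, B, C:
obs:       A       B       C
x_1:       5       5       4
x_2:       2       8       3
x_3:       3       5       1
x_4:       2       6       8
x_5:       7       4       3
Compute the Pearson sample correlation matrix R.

Step 1 — column means:
  mean(A) = (5 + 2 + 3 + 2 + 7) / 5 = 19/5 = 3.8
  mean(B) = (5 + 8 + 5 + 6 + 4) / 5 = 28/5 = 5.6
  mean(C) = (4 + 3 + 1 + 8 + 3) / 5 = 19/5 = 3.8

Step 2 — sample variances and covariances s[i,j] = (1/(n-1)) · Σ_k (x_{k,i} - mean_i) · (x_{k,j} - mean_j), with n-1 = 4:
  s[A,A] = ((1.2)·(1.2) + (-1.8)·(-1.8) + (-0.8)·(-0.8) + (-1.8)·(-1.8) + (3.2)·(3.2)) / 4 = 18.8/4 = 4.7
  s[A,B] = ((1.2)·(-0.6) + (-1.8)·(2.4) + (-0.8)·(-0.6) + (-1.8)·(0.4) + (3.2)·(-1.6)) / 4 = -10.4/4 = -2.6
  s[A,C] = ((1.2)·(0.2) + (-1.8)·(-0.8) + (-0.8)·(-2.8) + (-1.8)·(4.2) + (3.2)·(-0.8)) / 4 = -6.2/4 = -1.55
  s[B,B] = ((-0.6)·(-0.6) + (2.4)·(2.4) + (-0.6)·(-0.6) + (0.4)·(0.4) + (-1.6)·(-1.6)) / 4 = 9.2/4 = 2.3
  s[B,C] = ((-0.6)·(0.2) + (2.4)·(-0.8) + (-0.6)·(-2.8) + (0.4)·(4.2) + (-1.6)·(-0.8)) / 4 = 2.6/4 = 0.65
  s[C,C] = ((0.2)·(0.2) + (-0.8)·(-0.8) + (-2.8)·(-2.8) + (4.2)·(4.2) + (-0.8)·(-0.8)) / 4 = 26.8/4 = 6.7
  Sample standard deviations s_i = √(s[i,i]):
  s(A) = √(4.7) = 2.1679
  s(B) = √(2.3) = 1.5166
  s(C) = √(6.7) = 2.5884

Step 3 — r_{ij} = s_{ij} / (s_i · s_j):
  r[A,A] = 1 (diagonal).
  r[A,B] = -2.6 / (2.1679 · 1.5166) = -2.6 / 3.2879 = -0.7908
  r[A,C] = -1.55 / (2.1679 · 2.5884) = -1.55 / 5.6116 = -0.2762
  r[B,B] = 1 (diagonal).
  r[B,C] = 0.65 / (1.5166 · 2.5884) = 0.65 / 3.9256 = 0.1656
  r[C,C] = 1 (diagonal).

R is symmetric with unit diagonal. Assembling:

R = [[1, -0.7908, -0.2762],
 [-0.7908, 1, 0.1656],
 [-0.2762, 0.1656, 1]]


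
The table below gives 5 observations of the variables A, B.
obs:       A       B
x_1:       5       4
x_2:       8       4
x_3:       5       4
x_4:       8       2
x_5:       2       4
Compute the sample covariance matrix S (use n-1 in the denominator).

Step 1 — column means:
  mean(A) = (5 + 8 + 5 + 8 + 2) / 5 = 28/5 = 5.6
  mean(B) = (4 + 4 + 4 + 2 + 4) / 5 = 18/5 = 3.6

Step 2 — sample covariance S[i,j] = (1/(n-1)) · Σ_k (x_{k,i} - mean_i) · (x_{k,j} - mean_j), with n-1 = 4.
  S[A,A] = ((-0.6)·(-0.6) + (2.4)·(2.4) + (-0.6)·(-0.6) + (2.4)·(2.4) + (-3.6)·(-3.6)) / 4 = 25.2/4 = 6.3
  S[A,B] = ((-0.6)·(0.4) + (2.4)·(0.4) + (-0.6)·(0.4) + (2.4)·(-1.6) + (-3.6)·(0.4)) / 4 = -4.8/4 = -1.2
  S[B,B] = ((0.4)·(0.4) + (0.4)·(0.4) + (0.4)·(0.4) + (-1.6)·(-1.6) + (0.4)·(0.4)) / 4 = 3.2/4 = 0.8

S is symmetric (S[j,i] = S[i,j]). Assembling:

S = [[6.3, -1.2],
 [-1.2, 0.8]]


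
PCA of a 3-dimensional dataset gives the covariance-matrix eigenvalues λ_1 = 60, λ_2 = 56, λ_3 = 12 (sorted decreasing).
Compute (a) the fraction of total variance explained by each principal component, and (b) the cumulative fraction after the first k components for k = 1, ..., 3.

Step 1 — total variance = trace(Sigma) = Σ λ_i = 60 + 56 + 12 = 128.

Step 2 — fraction explained by component i = λ_i / Σ λ:
  PC1: 60/128 = 0.4688
  PC2: 56/128 = 0.4375
  PC3: 12/128 = 0.0938

Step 3 — cumulative fraction after k components = (λ_1 + ... + λ_k) / Σ λ:
  k = 1: 60/128 = 0.4688
  k = 2: (60 + 56)/128 = 116/128 = 0.9062
  k = 3: (60 + 56 + 12)/128 = 128/128 = 1

Summary (fraction, with percent):

explained: PC1 0.4688 (46.88%), PC2 0.4375 (43.75%), PC3 0.0938 (9.38%);  cumulative: 0.4688, 0.9062, 1


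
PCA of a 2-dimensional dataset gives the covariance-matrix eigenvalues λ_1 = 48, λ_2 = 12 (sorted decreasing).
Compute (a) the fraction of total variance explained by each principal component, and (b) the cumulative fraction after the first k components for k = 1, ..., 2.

Step 1 — total variance = trace(Sigma) = Σ λ_i = 48 + 12 = 60.

Step 2 — fraction explained by component i = λ_i / Σ λ:
  PC1: 48/60 = 0.8
  PC2: 12/60 = 0.2

Step 3 — cumulative fraction after k components = (λ_1 + ... + λ_k) / Σ λ:
  k = 1: 48/60 = 0.8
  k = 2: (48 + 12)/60 = 60/60 = 1

Summary (fraction, with percent):

explained: PC1 0.8 (80%), PC2 0.2 (20%);  cumulative: 0.8, 1


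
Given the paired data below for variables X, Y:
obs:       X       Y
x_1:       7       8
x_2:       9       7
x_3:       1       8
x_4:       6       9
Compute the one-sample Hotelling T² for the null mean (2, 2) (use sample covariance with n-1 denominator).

Step 1 — sample mean vector:
  mean(X) = (7 + 9 + 1 + 6) / 4 = 23/4 = 5.75
  mean(Y) = (8 + 7 + 8 + 9) / 4 = 32/4 = 8
  x̄ = (5.75, 8),  deviation x̄ - mu_0 = (5.75, 8) - (2, 2) = (3.75, 6).

Step 2 — sample covariance matrix, S[i,j] = (1/(n-1)) · Σ_k (x_{k,i} - mean_i) · (x_{k,j} - mean_j), divisor n-1 = 3:
  S[X,X] = ((1.25)·(1.25) + (3.25)·(3.25) + (-4.75)·(-4.75) + (0.25)·(0.25)) / 3 = 34.75/3 = 11.5833
  S[X,Y] = ((1.25)·(0) + (3.25)·(-1) + (-4.75)·(0) + (0.25)·(1)) / 3 = -3/3 = -1
  S[Y,Y] = ((0)·(0) + (-1)·(-1) + (0)·(0) + (1)·(1)) / 3 = 2/3 = 0.6667
  S = [[11.5833, -1],
 [-1, 0.6667]].

Step 3 — invert S. det(S) = 11.5833·0.6667 - (-1)² = 6.7222.
  S^{-1} = (1/det) · [[d, -b], [-b, a]] = [[0.0992, 0.1488],
 [0.1488, 1.7231]].

Step 4 — quadratic form (x̄ - mu_0)^T · S^{-1} · (x̄ - mu_0):
  S^{-1} · (x̄ - mu_0) = (1.2645, 10.8967),
  (x̄ - mu_0)^T · [...] = (3.75)·(1.2645) + (6)·(10.8967) = 70.1219.

Step 5 — scale by n: T² = 4 · 70.1219 = 280.4876.

T² ≈ 280.4876


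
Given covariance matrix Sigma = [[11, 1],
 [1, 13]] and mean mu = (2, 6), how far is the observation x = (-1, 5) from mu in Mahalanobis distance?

Step 1 — centre the observation: (x - mu) = (-3, -1).

Step 2 — invert Sigma. det(Sigma) = 11·13 - (1)² = 142.
  Sigma^{-1} = (1/det) · [[d, -b], [-b, a]] = [[0.0915, -0.007],
 [-0.007, 0.0775]].

Step 3 — form the quadratic (x - mu)^T · Sigma^{-1} · (x - mu):
  Sigma^{-1} · (x - mu) = (-0.2676, -0.0563).
  (x - mu)^T · [Sigma^{-1} · (x - mu)] = (-3)·(-0.2676) + (-1)·(-0.0563) = 0.8592.

Step 4 — take square root: d = √(0.8592) ≈ 0.9269.

d(x, mu) = √(0.8592) ≈ 0.9269


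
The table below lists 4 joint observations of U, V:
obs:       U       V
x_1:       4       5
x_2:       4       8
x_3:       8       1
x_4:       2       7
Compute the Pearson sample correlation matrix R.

Step 1 — column means:
  mean(U) = (4 + 4 + 8 + 2) / 4 = 18/4 = 4.5
  mean(V) = (5 + 8 + 1 + 7) / 4 = 21/4 = 5.25

Step 2 — sample variances and covariances s[i,j] = (1/(n-1)) · Σ_k (x_{k,i} - mean_i) · (x_{k,j} - mean_j), with n-1 = 3:
  s[U,U] = ((-0.5)·(-0.5) + (-0.5)·(-0.5) + (3.5)·(3.5) + (-2.5)·(-2.5)) / 3 = 19/3 = 6.3333
  s[U,V] = ((-0.5)·(-0.25) + (-0.5)·(2.75) + (3.5)·(-4.25) + (-2.5)·(1.75)) / 3 = -20.5/3 = -6.8333
  s[V,V] = ((-0.25)·(-0.25) + (2.75)·(2.75) + (-4.25)·(-4.25) + (1.75)·(1.75)) / 3 = 28.75/3 = 9.5833
  Sample standard deviations s_i = √(s[i,i]):
  s(U) = √(6.3333) = 2.5166
  s(V) = √(9.5833) = 3.0957

Step 3 — r_{ij} = s_{ij} / (s_i · s_j):
  r[U,U] = 1 (diagonal).
  r[U,V] = -6.8333 / (2.5166 · 3.0957) = -6.8333 / 7.7907 = -0.8771
  r[V,V] = 1 (diagonal).

R is symmetric with unit diagonal. Assembling:

R = [[1, -0.8771],
 [-0.8771, 1]]


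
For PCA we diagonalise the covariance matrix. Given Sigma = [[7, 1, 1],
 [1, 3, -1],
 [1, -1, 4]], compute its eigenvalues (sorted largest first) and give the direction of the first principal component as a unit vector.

Step 1 — characteristic polynomial p(λ) = det(λI - Sigma) = λ³ - tr·λ² + c_1·λ - det, where tr = trace, c_1 = sum of the principal 2×2 minors, det = det(Sigma):
  tr = 7 + 3 + 4 = 14,
  c_1 = (7·3 - (1)²) + (7·4 - (1)²) + (3·4 - (-1)²) = 20 + 27 + 11 = 58,
  det = 7·(3·4 - (-1)²) - (1)·((1)·4 - (-1)·(1)) + (1)·((1)·(-1) - 3·(1)) = 7·(11) - (1)·(5) + (1)·(-4) = 68.
  So p(λ) = λ³ - 14λ² + 58λ - 68.
Step 2 — look for an integer root (rational root theorem: any rational root is an integer divisor of 68). Testing λ = 2:
  p(2) = 8 - 56 + 116 - 68 = 0  ✓
  Dividing out (λ - 2): p(λ) = (λ - 2)(λ² - 12λ + 34).
Step 3 — remaining eigenvalues from the quadratic λ² - 12λ + 34 = 0:
  Δ = 12² - 4·34 = 144 - 136 = 8,  λ = (12 ± √8)/2 = (12 ± 2.8284)/2 ≈ 7.4142 or 4.5858.
  Sorted: λ_1 = 7.4142,  λ_2 = 4.5858,  λ_3 = 2  (check: sum = 14 = tr ✓).

Step 4 — unit eigenvector for λ_1 ≈ 7.4142: v spans the null space of (Sigma - λ_1 I), whose rows are
  r_1 = (-0.4142, 1, 1),  r_2 = (1, -4.4142, -1),  r_3 = (1, -1, -3.4142).
  v is orthogonal to every row, so take v ∝ r_1 × r_2 = ((1)·(-1) - (1)·(-4.4142), (1)·(1) - (-0.4142)·(-1), (-0.4142)·(-4.4142) - (1)·(1)) ≈ (3.4142, 0.5858, 0.8284).
  Let u = (3.4142, 0.5858, 0.8284).
  ||u|| = √((3.4142)² + (0.5858)² + (0.8284)²) = √(12.6863) ≈ 3.5618,  v_1 = u/||u|| ≈ (0.9586, 0.1645, 0.2326) (||v_1|| = 1).

λ_1 = 7.4142,  λ_2 = 4.5858,  λ_3 = 2;  v_1 ≈ (0.9586, 0.1645, 0.2326)


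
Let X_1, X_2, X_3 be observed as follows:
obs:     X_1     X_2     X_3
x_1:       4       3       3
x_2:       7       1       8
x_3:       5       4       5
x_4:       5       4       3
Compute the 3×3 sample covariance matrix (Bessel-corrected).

Step 1 — column means:
  mean(X_1) = (4 + 7 + 5 + 5) / 4 = 21/4 = 5.25
  mean(X_2) = (3 + 1 + 4 + 4) / 4 = 12/4 = 3
  mean(X_3) = (3 + 8 + 5 + 3) / 4 = 19/4 = 4.75

Step 2 — sample covariance S[i,j] = (1/(n-1)) · Σ_k (x_{k,i} - mean_i) · (x_{k,j} - mean_j), with n-1 = 3.
  S[X_1,X_1] = ((-1.25)·(-1.25) + (1.75)·(1.75) + (-0.25)·(-0.25) + (-0.25)·(-0.25)) / 3 = 4.75/3 = 1.5833
  S[X_1,X_2] = ((-1.25)·(0) + (1.75)·(-2) + (-0.25)·(1) + (-0.25)·(1)) / 3 = -4/3 = -1.3333
  S[X_1,X_3] = ((-1.25)·(-1.75) + (1.75)·(3.25) + (-0.25)·(0.25) + (-0.25)·(-1.75)) / 3 = 8.25/3 = 2.75
  S[X_2,X_2] = ((0)·(0) + (-2)·(-2) + (1)·(1) + (1)·(1)) / 3 = 6/3 = 2
  S[X_2,X_3] = ((0)·(-1.75) + (-2)·(3.25) + (1)·(0.25) + (1)·(-1.75)) / 3 = -8/3 = -2.6667
  S[X_3,X_3] = ((-1.75)·(-1.75) + (3.25)·(3.25) + (0.25)·(0.25) + (-1.75)·(-1.75)) / 3 = 16.75/3 = 5.5833

S is symmetric (S[j,i] = S[i,j]). Assembling:

S = [[1.5833, -1.3333, 2.75],
 [-1.3333, 2, -2.6667],
 [2.75, -2.6667, 5.5833]]


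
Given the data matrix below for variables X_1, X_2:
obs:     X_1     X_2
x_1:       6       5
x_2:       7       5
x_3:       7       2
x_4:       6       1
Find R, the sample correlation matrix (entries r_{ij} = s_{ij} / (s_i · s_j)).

Step 1 — column means:
  mean(X_1) = (6 + 7 + 7 + 6) / 4 = 26/4 = 6.5
  mean(X_2) = (5 + 5 + 2 + 1) / 4 = 13/4 = 3.25

Step 2 — sample variances and covariances s[i,j] = (1/(n-1)) · Σ_k (x_{k,i} - mean_i) · (x_{k,j} - mean_j), with n-1 = 3:
  s[X_1,X_1] = ((-0.5)·(-0.5) + (0.5)·(0.5) + (0.5)·(0.5) + (-0.5)·(-0.5)) / 3 = 1/3 = 0.3333
  s[X_1,X_2] = ((-0.5)·(1.75) + (0.5)·(1.75) + (0.5)·(-1.25) + (-0.5)·(-2.25)) / 3 = 0.5/3 = 0.1667
  s[X_2,X_2] = ((1.75)·(1.75) + (1.75)·(1.75) + (-1.25)·(-1.25) + (-2.25)·(-2.25)) / 3 = 12.75/3 = 4.25
  Sample standard deviations s_i = √(s[i,i]):
  s(X_1) = √(0.3333) = 0.5774
  s(X_2) = √(4.25) = 2.0616

Step 3 — r_{ij} = s_{ij} / (s_i · s_j):
  r[X_1,X_1] = 1 (diagonal).
  r[X_1,X_2] = 0.1667 / (0.5774 · 2.0616) = 0.1667 / 1.1902 = 0.14
  r[X_2,X_2] = 1 (diagonal).

R is symmetric with unit diagonal. Assembling:

R = [[1, 0.14],
 [0.14, 1]]


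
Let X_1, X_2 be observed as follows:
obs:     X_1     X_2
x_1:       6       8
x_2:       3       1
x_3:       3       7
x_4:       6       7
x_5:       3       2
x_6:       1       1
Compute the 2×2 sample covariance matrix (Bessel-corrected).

Step 1 — column means:
  mean(X_1) = (6 + 3 + 3 + 6 + 3 + 1) / 6 = 22/6 = 3.6667
  mean(X_2) = (8 + 1 + 7 + 7 + 2 + 1) / 6 = 26/6 = 4.3333

Step 2 — sample covariance S[i,j] = (1/(n-1)) · Σ_k (x_{k,i} - mean_i) · (x_{k,j} - mean_j), with n-1 = 5.
  S[X_1,X_1] = ((2.3333)·(2.3333) + (-0.6667)·(-0.6667) + (-0.6667)·(-0.6667) + (2.3333)·(2.3333) + (-0.6667)·(-0.6667) + (-2.6667)·(-2.6667)) / 5 = 19.3333/5 = 3.8667
  S[X_1,X_2] = ((2.3333)·(3.6667) + (-0.6667)·(-3.3333) + (-0.6667)·(2.6667) + (2.3333)·(2.6667) + (-0.6667)·(-2.3333) + (-2.6667)·(-3.3333)) / 5 = 25.6667/5 = 5.1333
  S[X_2,X_2] = ((3.6667)·(3.6667) + (-3.3333)·(-3.3333) + (2.6667)·(2.6667) + (2.6667)·(2.6667) + (-2.3333)·(-2.3333) + (-3.3333)·(-3.3333)) / 5 = 55.3333/5 = 11.0667

S is symmetric (S[j,i] = S[i,j]). Assembling:

S = [[3.8667, 5.1333],
 [5.1333, 11.0667]]


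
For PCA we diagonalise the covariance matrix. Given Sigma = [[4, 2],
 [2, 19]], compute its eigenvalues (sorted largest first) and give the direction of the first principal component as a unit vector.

Step 1 — characteristic polynomial of 2×2 Sigma:
  det(Sigma - λI) = λ² - trace · λ + det = 0.
  trace = 4 + 19 = 23, det = 4·19 - (2)² = 72.
Step 2 — discriminant:
  Δ = trace² - 4·det = 529 - 288 = 241.
Step 3 — eigenvalues:
  λ = (trace ± √Δ)/2 = (23 ± 15.5242)/2,
  λ_1 = 19.2621,  λ_2 = 3.7379.

Step 4 — unit eigenvector for λ_1: solve (Sigma - λ_1 I)v = 0. First row:
  (4 - 19.2621)·v_x + (2)·v_y = 0, i.e. (-15.2621)·v_x + (2)·v_y = 0,
  so v ∝ (b, λ_1 - a) = (2, 15.2621) = u.
  ||u|| = √((2)² + (15.2621)²) = √(236.9313) ≈ 15.3926,
  v_1 = u/||u|| ≈ (0.1299, 0.9915) (||v_1|| = 1).

λ_1 = 19.2621,  λ_2 = 3.7379;  v_1 ≈ (0.1299, 0.9915)


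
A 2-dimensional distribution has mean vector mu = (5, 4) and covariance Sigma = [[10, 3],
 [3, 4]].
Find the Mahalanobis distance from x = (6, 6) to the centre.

Step 1 — centre the observation: (x - mu) = (1, 2).

Step 2 — invert Sigma. det(Sigma) = 10·4 - (3)² = 31.
  Sigma^{-1} = (1/det) · [[d, -b], [-b, a]] = [[0.129, -0.0968],
 [-0.0968, 0.3226]].

Step 3 — form the quadratic (x - mu)^T · Sigma^{-1} · (x - mu):
  Sigma^{-1} · (x - mu) = (-0.0645, 0.5484).
  (x - mu)^T · [Sigma^{-1} · (x - mu)] = (1)·(-0.0645) + (2)·(0.5484) = 1.0323.

Step 4 — take square root: d = √(1.0323) ≈ 1.016.

d(x, mu) = √(1.0323) ≈ 1.016


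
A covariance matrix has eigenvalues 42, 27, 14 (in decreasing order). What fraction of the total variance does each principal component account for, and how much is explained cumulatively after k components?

Step 1 — total variance = trace(Sigma) = Σ λ_i = 42 + 27 + 14 = 83.

Step 2 — fraction explained by component i = λ_i / Σ λ:
  PC1: 42/83 = 0.506
  PC2: 27/83 = 0.3253
  PC3: 14/83 = 0.1687

Step 3 — cumulative fraction after k components = (λ_1 + ... + λ_k) / Σ λ:
  k = 1: 42/83 = 0.506
  k = 2: (42 + 27)/83 = 69/83 = 0.8313
  k = 3: (42 + 27 + 14)/83 = 83/83 = 1

Summary (fraction, with percent):

explained: PC1 0.506 (50.6%), PC2 0.3253 (32.53%), PC3 0.1687 (16.87%);  cumulative: 0.506, 0.8313, 1


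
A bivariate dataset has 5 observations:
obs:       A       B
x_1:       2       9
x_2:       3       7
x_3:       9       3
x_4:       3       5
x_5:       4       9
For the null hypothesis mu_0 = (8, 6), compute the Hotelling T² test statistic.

Step 1 — sample mean vector:
  mean(A) = (2 + 3 + 9 + 3 + 4) / 5 = 21/5 = 4.2
  mean(B) = (9 + 7 + 3 + 5 + 9) / 5 = 33/5 = 6.6
  x̄ = (4.2, 6.6),  deviation x̄ - mu_0 = (4.2, 6.6) - (8, 6) = (-3.8, 0.6).

Step 2 — sample covariance matrix, S[i,j] = (1/(n-1)) · Σ_k (x_{k,i} - mean_i) · (x_{k,j} - mean_j), divisor n-1 = 4:
  S[A,A] = ((-2.2)·(-2.2) + (-1.2)·(-1.2) + (4.8)·(4.8) + (-1.2)·(-1.2) + (-0.2)·(-0.2)) / 4 = 30.8/4 = 7.7
  S[A,B] = ((-2.2)·(2.4) + (-1.2)·(0.4) + (4.8)·(-3.6) + (-1.2)·(-1.6) + (-0.2)·(2.4)) / 4 = -21.6/4 = -5.4
  S[B,B] = ((2.4)·(2.4) + (0.4)·(0.4) + (-3.6)·(-3.6) + (-1.6)·(-1.6) + (2.4)·(2.4)) / 4 = 27.2/4 = 6.8
  S = [[7.7, -5.4],
 [-5.4, 6.8]].

Step 3 — invert S. det(S) = 7.7·6.8 - (-5.4)² = 23.2.
  S^{-1} = (1/det) · [[d, -b], [-b, a]] = [[0.2931, 0.2328],
 [0.2328, 0.3319]].

Step 4 — quadratic form (x̄ - mu_0)^T · S^{-1} · (x̄ - mu_0):
  S^{-1} · (x̄ - mu_0) = (-0.9741, -0.6853),
  (x̄ - mu_0)^T · [...] = (-3.8)·(-0.9741) + (0.6)·(-0.6853) = 3.2905.

Step 5 — scale by n: T² = 5 · 3.2905 = 16.4526.

T² ≈ 16.4526


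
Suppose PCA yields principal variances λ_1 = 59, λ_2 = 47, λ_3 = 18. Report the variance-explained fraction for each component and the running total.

Step 1 — total variance = trace(Sigma) = Σ λ_i = 59 + 47 + 18 = 124.

Step 2 — fraction explained by component i = λ_i / Σ λ:
  PC1: 59/124 = 0.4758
  PC2: 47/124 = 0.379
  PC3: 18/124 = 0.1452

Step 3 — cumulative fraction after k components = (λ_1 + ... + λ_k) / Σ λ:
  k = 1: 59/124 = 0.4758
  k = 2: (59 + 47)/124 = 106/124 = 0.8548
  k = 3: (59 + 47 + 18)/124 = 124/124 = 1

Summary (fraction, with percent):

explained: PC1 0.4758 (47.58%), PC2 0.379 (37.9%), PC3 0.1452 (14.52%);  cumulative: 0.4758, 0.8548, 1


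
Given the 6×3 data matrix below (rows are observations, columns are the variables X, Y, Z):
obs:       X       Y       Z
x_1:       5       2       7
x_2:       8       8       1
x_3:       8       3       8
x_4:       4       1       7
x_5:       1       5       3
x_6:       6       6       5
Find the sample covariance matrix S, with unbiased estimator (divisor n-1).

Step 1 — column means:
  mean(X) = (5 + 8 + 8 + 4 + 1 + 6) / 6 = 32/6 = 5.3333
  mean(Y) = (2 + 8 + 3 + 1 + 5 + 6) / 6 = 25/6 = 4.1667
  mean(Z) = (7 + 1 + 8 + 7 + 3 + 5) / 6 = 31/6 = 5.1667

Step 2 — sample covariance S[i,j] = (1/(n-1)) · Σ_k (x_{k,i} - mean_i) · (x_{k,j} - mean_j), with n-1 = 5.
  S[X,X] = ((-0.3333)·(-0.3333) + (2.6667)·(2.6667) + (2.6667)·(2.6667) + (-1.3333)·(-1.3333) + (-4.3333)·(-4.3333) + (0.6667)·(0.6667)) / 5 = 35.3333/5 = 7.0667
  S[X,Y] = ((-0.3333)·(-2.1667) + (2.6667)·(3.8333) + (2.6667)·(-1.1667) + (-1.3333)·(-3.1667) + (-4.3333)·(0.8333) + (0.6667)·(1.8333)) / 5 = 9.6667/5 = 1.9333
  S[X,Z] = ((-0.3333)·(1.8333) + (2.6667)·(-4.1667) + (2.6667)·(2.8333) + (-1.3333)·(1.8333) + (-4.3333)·(-2.1667) + (0.6667)·(-0.1667)) / 5 = 2.6667/5 = 0.5333
  S[Y,Y] = ((-2.1667)·(-2.1667) + (3.8333)·(3.8333) + (-1.1667)·(-1.1667) + (-3.1667)·(-3.1667) + (0.8333)·(0.8333) + (1.8333)·(1.8333)) / 5 = 34.8333/5 = 6.9667
  S[Y,Z] = ((-2.1667)·(1.8333) + (3.8333)·(-4.1667) + (-1.1667)·(2.8333) + (-3.1667)·(1.8333) + (0.8333)·(-2.1667) + (1.8333)·(-0.1667)) / 5 = -31.1667/5 = -6.2333
  S[Z,Z] = ((1.8333)·(1.8333) + (-4.1667)·(-4.1667) + (2.8333)·(2.8333) + (1.8333)·(1.8333) + (-2.1667)·(-2.1667) + (-0.1667)·(-0.1667)) / 5 = 36.8333/5 = 7.3667

S is symmetric (S[j,i] = S[i,j]). Assembling:

S = [[7.0667, 1.9333, 0.5333],
 [1.9333, 6.9667, -6.2333],
 [0.5333, -6.2333, 7.3667]]


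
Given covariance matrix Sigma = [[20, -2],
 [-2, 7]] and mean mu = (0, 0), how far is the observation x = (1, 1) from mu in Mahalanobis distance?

Step 1 — centre the observation: (x - mu) = (1, 1).

Step 2 — invert Sigma. det(Sigma) = 20·7 - (-2)² = 136.
  Sigma^{-1} = (1/det) · [[d, -b], [-b, a]] = [[0.0515, 0.0147],
 [0.0147, 0.1471]].

Step 3 — form the quadratic (x - mu)^T · Sigma^{-1} · (x - mu):
  Sigma^{-1} · (x - mu) = (0.0662, 0.1618).
  (x - mu)^T · [Sigma^{-1} · (x - mu)] = (1)·(0.0662) + (1)·(0.1618) = 0.2279.

Step 4 — take square root: d = √(0.2279) ≈ 0.4774.

d(x, mu) = √(0.2279) ≈ 0.4774


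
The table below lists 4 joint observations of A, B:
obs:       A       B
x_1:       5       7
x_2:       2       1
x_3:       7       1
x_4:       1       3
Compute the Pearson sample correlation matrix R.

Step 1 — column means:
  mean(A) = (5 + 2 + 7 + 1) / 4 = 15/4 = 3.75
  mean(B) = (7 + 1 + 1 + 3) / 4 = 12/4 = 3

Step 2 — sample variances and covariances s[i,j] = (1/(n-1)) · Σ_k (x_{k,i} - mean_i) · (x_{k,j} - mean_j), with n-1 = 3:
  s[A,A] = ((1.25)·(1.25) + (-1.75)·(-1.75) + (3.25)·(3.25) + (-2.75)·(-2.75)) / 3 = 22.75/3 = 7.5833
  s[A,B] = ((1.25)·(4) + (-1.75)·(-2) + (3.25)·(-2) + (-2.75)·(0)) / 3 = 2/3 = 0.6667
  s[B,B] = ((4)·(4) + (-2)·(-2) + (-2)·(-2) + (0)·(0)) / 3 = 24/3 = 8
  Sample standard deviations s_i = √(s[i,i]):
  s(A) = √(7.5833) = 2.7538
  s(B) = √(8) = 2.8284

Step 3 — r_{ij} = s_{ij} / (s_i · s_j):
  r[A,A] = 1 (diagonal).
  r[A,B] = 0.6667 / (2.7538 · 2.8284) = 0.6667 / 7.7889 = 0.0856
  r[B,B] = 1 (diagonal).

R is symmetric with unit diagonal. Assembling:

R = [[1, 0.0856],
 [0.0856, 1]]


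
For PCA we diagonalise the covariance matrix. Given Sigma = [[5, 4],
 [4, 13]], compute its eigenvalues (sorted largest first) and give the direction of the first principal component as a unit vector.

Step 1 — characteristic polynomial of 2×2 Sigma:
  det(Sigma - λI) = λ² - trace · λ + det = 0.
  trace = 5 + 13 = 18, det = 5·13 - (4)² = 49.
Step 2 — discriminant:
  Δ = trace² - 4·det = 324 - 196 = 128.
Step 3 — eigenvalues:
  λ = (trace ± √Δ)/2 = (18 ± 11.3137)/2,
  λ_1 = 14.6569,  λ_2 = 3.3431.

Step 4 — unit eigenvector for λ_1: solve (Sigma - λ_1 I)v = 0. First row:
  (5 - 14.6569)·v_x + (4)·v_y = 0, i.e. (-9.6569)·v_x + (4)·v_y = 0,
  so v ∝ (b, λ_1 - a) = (4, 9.6569) = u.
  ||u|| = √((4)² + (9.6569)²) = √(109.2548) ≈ 10.4525,
  v_1 = u/||u|| ≈ (0.3827, 0.9239) (||v_1|| = 1).

λ_1 = 14.6569,  λ_2 = 3.3431;  v_1 ≈ (0.3827, 0.9239)


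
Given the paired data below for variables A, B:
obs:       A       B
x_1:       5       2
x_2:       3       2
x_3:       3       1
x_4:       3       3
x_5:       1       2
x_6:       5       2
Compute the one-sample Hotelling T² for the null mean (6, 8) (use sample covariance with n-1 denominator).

Step 1 — sample mean vector:
  mean(A) = (5 + 3 + 3 + 3 + 1 + 5) / 6 = 20/6 = 3.3333
  mean(B) = (2 + 2 + 1 + 3 + 2 + 2) / 6 = 12/6 = 2
  x̄ = (3.3333, 2),  deviation x̄ - mu_0 = (3.3333, 2) - (6, 8) = (-2.6667, -6).

Step 2 — sample covariance matrix, S[i,j] = (1/(n-1)) · Σ_k (x_{k,i} - mean_i) · (x_{k,j} - mean_j), divisor n-1 = 5:
  S[A,A] = ((1.6667)·(1.6667) + (-0.3333)·(-0.3333) + (-0.3333)·(-0.3333) + (-0.3333)·(-0.3333) + (-2.3333)·(-2.3333) + (1.6667)·(1.6667)) / 5 = 11.3333/5 = 2.2667
  S[A,B] = ((1.6667)·(0) + (-0.3333)·(0) + (-0.3333)·(-1) + (-0.3333)·(1) + (-2.3333)·(0) + (1.6667)·(0)) / 5 = 0/5 = 0
  S[B,B] = ((0)·(0) + (0)·(0) + (-1)·(-1) + (1)·(1) + (0)·(0) + (0)·(0)) / 5 = 2/5 = 0.4
  S = [[2.2667, 0],
 [0, 0.4]].

Step 3 — invert S. det(S) = 2.2667·0.4 - (0)² = 0.9067.
  S^{-1} = (1/det) · [[d, -b], [-b, a]] = [[0.4412, 0],
 [0, 2.5]].

Step 4 — quadratic form (x̄ - mu_0)^T · S^{-1} · (x̄ - mu_0):
  S^{-1} · (x̄ - mu_0) = (-1.1765, -15),
  (x̄ - mu_0)^T · [...] = (-2.6667)·(-1.1765) + (-6)·(-15) = 93.1373.

Step 5 — scale by n: T² = 6 · 93.1373 = 558.8235.

T² ≈ 558.8235


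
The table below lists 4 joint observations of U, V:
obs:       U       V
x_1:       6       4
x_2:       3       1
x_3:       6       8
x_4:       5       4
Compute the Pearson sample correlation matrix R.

Step 1 — column means:
  mean(U) = (6 + 3 + 6 + 5) / 4 = 20/4 = 5
  mean(V) = (4 + 1 + 8 + 4) / 4 = 17/4 = 4.25

Step 2 — sample variances and covariances s[i,j] = (1/(n-1)) · Σ_k (x_{k,i} - mean_i) · (x_{k,j} - mean_j), with n-1 = 3:
  s[U,U] = ((1)·(1) + (-2)·(-2) + (1)·(1) + (0)·(0)) / 3 = 6/3 = 2
  s[U,V] = ((1)·(-0.25) + (-2)·(-3.25) + (1)·(3.75) + (0)·(-0.25)) / 3 = 10/3 = 3.3333
  s[V,V] = ((-0.25)·(-0.25) + (-3.25)·(-3.25) + (3.75)·(3.75) + (-0.25)·(-0.25)) / 3 = 24.75/3 = 8.25
  Sample standard deviations s_i = √(s[i,i]):
  s(U) = √(2) = 1.4142
  s(V) = √(8.25) = 2.8723

Step 3 — r_{ij} = s_{ij} / (s_i · s_j):
  r[U,U] = 1 (diagonal).
  r[U,V] = 3.3333 / (1.4142 · 2.8723) = 3.3333 / 4.062 = 0.8206
  r[V,V] = 1 (diagonal).

R is symmetric with unit diagonal. Assembling:

R = [[1, 0.8206],
 [0.8206, 1]]


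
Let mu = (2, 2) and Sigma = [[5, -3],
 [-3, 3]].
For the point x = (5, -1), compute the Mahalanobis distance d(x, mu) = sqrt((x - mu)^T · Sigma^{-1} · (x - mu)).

Step 1 — centre the observation: (x - mu) = (3, -3).

Step 2 — invert Sigma. det(Sigma) = 5·3 - (-3)² = 6.
  Sigma^{-1} = (1/det) · [[d, -b], [-b, a]] = [[0.5, 0.5],
 [0.5, 0.8333]].

Step 3 — form the quadratic (x - mu)^T · Sigma^{-1} · (x - mu):
  Sigma^{-1} · (x - mu) = (0, -1).
  (x - mu)^T · [Sigma^{-1} · (x - mu)] = (3)·(0) + (-3)·(-1) = 3.

Step 4 — take square root: d = √(3) ≈ 1.7321.

d(x, mu) = √(3) ≈ 1.7321


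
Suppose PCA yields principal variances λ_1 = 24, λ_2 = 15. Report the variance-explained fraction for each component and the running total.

Step 1 — total variance = trace(Sigma) = Σ λ_i = 24 + 15 = 39.

Step 2 — fraction explained by component i = λ_i / Σ λ:
  PC1: 24/39 = 0.6154
  PC2: 15/39 = 0.3846

Step 3 — cumulative fraction after k components = (λ_1 + ... + λ_k) / Σ λ:
  k = 1: 24/39 = 0.6154
  k = 2: (24 + 15)/39 = 39/39 = 1

Summary (fraction, with percent):

explained: PC1 0.6154 (61.54%), PC2 0.3846 (38.46%);  cumulative: 0.6154, 1


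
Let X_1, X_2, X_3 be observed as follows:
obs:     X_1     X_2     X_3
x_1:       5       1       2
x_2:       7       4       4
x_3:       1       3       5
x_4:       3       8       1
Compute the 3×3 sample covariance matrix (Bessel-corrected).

Step 1 — column means:
  mean(X_1) = (5 + 7 + 1 + 3) / 4 = 16/4 = 4
  mean(X_2) = (1 + 4 + 3 + 8) / 4 = 16/4 = 4
  mean(X_3) = (2 + 4 + 5 + 1) / 4 = 12/4 = 3

Step 2 — sample covariance S[i,j] = (1/(n-1)) · Σ_k (x_{k,i} - mean_i) · (x_{k,j} - mean_j), with n-1 = 3.
  S[X_1,X_1] = ((1)·(1) + (3)·(3) + (-3)·(-3) + (-1)·(-1)) / 3 = 20/3 = 6.6667
  S[X_1,X_2] = ((1)·(-3) + (3)·(0) + (-3)·(-1) + (-1)·(4)) / 3 = -4/3 = -1.3333
  S[X_1,X_3] = ((1)·(-1) + (3)·(1) + (-3)·(2) + (-1)·(-2)) / 3 = -2/3 = -0.6667
  S[X_2,X_2] = ((-3)·(-3) + (0)·(0) + (-1)·(-1) + (4)·(4)) / 3 = 26/3 = 8.6667
  S[X_2,X_3] = ((-3)·(-1) + (0)·(1) + (-1)·(2) + (4)·(-2)) / 3 = -7/3 = -2.3333
  S[X_3,X_3] = ((-1)·(-1) + (1)·(1) + (2)·(2) + (-2)·(-2)) / 3 = 10/3 = 3.3333

S is symmetric (S[j,i] = S[i,j]). Assembling:

S = [[6.6667, -1.3333, -0.6667],
 [-1.3333, 8.6667, -2.3333],
 [-0.6667, -2.3333, 3.3333]]


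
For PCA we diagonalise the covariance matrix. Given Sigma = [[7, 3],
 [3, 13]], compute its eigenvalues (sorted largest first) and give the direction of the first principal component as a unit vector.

Step 1 — characteristic polynomial of 2×2 Sigma:
  det(Sigma - λI) = λ² - trace · λ + det = 0.
  trace = 7 + 13 = 20, det = 7·13 - (3)² = 82.
Step 2 — discriminant:
  Δ = trace² - 4·det = 400 - 328 = 72.
Step 3 — eigenvalues:
  λ = (trace ± √Δ)/2 = (20 ± 8.4853)/2,
  λ_1 = 14.2426,  λ_2 = 5.7574.

Step 4 — unit eigenvector for λ_1: solve (Sigma - λ_1 I)v = 0. First row:
  (7 - 14.2426)·v_x + (3)·v_y = 0, i.e. (-7.2426)·v_x + (3)·v_y = 0,
  so v ∝ (b, λ_1 - a) = (3, 7.2426) = u.
  ||u|| = √((3)² + (7.2426)²) = √(61.4558) ≈ 7.8394,
  v_1 = u/||u|| ≈ (0.3827, 0.9239) (||v_1|| = 1).

λ_1 = 14.2426,  λ_2 = 5.7574;  v_1 ≈ (0.3827, 0.9239)


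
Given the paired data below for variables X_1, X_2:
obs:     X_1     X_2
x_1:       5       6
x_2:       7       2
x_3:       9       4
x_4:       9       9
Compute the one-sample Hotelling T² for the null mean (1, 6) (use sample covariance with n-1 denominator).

Step 1 — sample mean vector:
  mean(X_1) = (5 + 7 + 9 + 9) / 4 = 30/4 = 7.5
  mean(X_2) = (6 + 2 + 4 + 9) / 4 = 21/4 = 5.25
  x̄ = (7.5, 5.25),  deviation x̄ - mu_0 = (7.5, 5.25) - (1, 6) = (6.5, -0.75).

Step 2 — sample covariance matrix, S[i,j] = (1/(n-1)) · Σ_k (x_{k,i} - mean_i) · (x_{k,j} - mean_j), divisor n-1 = 3:
  S[X_1,X_1] = ((-2.5)·(-2.5) + (-0.5)·(-0.5) + (1.5)·(1.5) + (1.5)·(1.5)) / 3 = 11/3 = 3.6667
  S[X_1,X_2] = ((-2.5)·(0.75) + (-0.5)·(-3.25) + (1.5)·(-1.25) + (1.5)·(3.75)) / 3 = 3.5/3 = 1.1667
  S[X_2,X_2] = ((0.75)·(0.75) + (-3.25)·(-3.25) + (-1.25)·(-1.25) + (3.75)·(3.75)) / 3 = 26.75/3 = 8.9167
  S = [[3.6667, 1.1667],
 [1.1667, 8.9167]].

Step 3 — invert S. det(S) = 3.6667·8.9167 - (1.1667)² = 31.3333.
  S^{-1} = (1/det) · [[d, -b], [-b, a]] = [[0.2846, -0.0372],
 [-0.0372, 0.117]].

Step 4 — quadratic form (x̄ - mu_0)^T · S^{-1} · (x̄ - mu_0):
  S^{-1} · (x̄ - mu_0) = (1.8777, -0.3298),
  (x̄ - mu_0)^T · [...] = (6.5)·(1.8777) + (-0.75)·(-0.3298) = 12.4521.

Step 5 — scale by n: T² = 4 · 12.4521 = 49.8085.

T² ≈ 49.8085


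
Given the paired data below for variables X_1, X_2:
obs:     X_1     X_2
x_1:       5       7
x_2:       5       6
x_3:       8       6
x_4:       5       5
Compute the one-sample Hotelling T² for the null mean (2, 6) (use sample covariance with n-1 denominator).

Step 1 — sample mean vector:
  mean(X_1) = (5 + 5 + 8 + 5) / 4 = 23/4 = 5.75
  mean(X_2) = (7 + 6 + 6 + 5) / 4 = 24/4 = 6
  x̄ = (5.75, 6),  deviation x̄ - mu_0 = (5.75, 6) - (2, 6) = (3.75, 0).

Step 2 — sample covariance matrix, S[i,j] = (1/(n-1)) · Σ_k (x_{k,i} - mean_i) · (x_{k,j} - mean_j), divisor n-1 = 3:
  S[X_1,X_1] = ((-0.75)·(-0.75) + (-0.75)·(-0.75) + (2.25)·(2.25) + (-0.75)·(-0.75)) / 3 = 6.75/3 = 2.25
  S[X_1,X_2] = ((-0.75)·(1) + (-0.75)·(0) + (2.25)·(0) + (-0.75)·(-1)) / 3 = 0/3 = 0
  S[X_2,X_2] = ((1)·(1) + (0)·(0) + (0)·(0) + (-1)·(-1)) / 3 = 2/3 = 0.6667
  S = [[2.25, 0],
 [0, 0.6667]].

Step 3 — invert S. det(S) = 2.25·0.6667 - (0)² = 1.5.
  S^{-1} = (1/det) · [[d, -b], [-b, a]] = [[0.4444, 0],
 [0, 1.5]].

Step 4 — quadratic form (x̄ - mu_0)^T · S^{-1} · (x̄ - mu_0):
  S^{-1} · (x̄ - mu_0) = (1.6667, 0),
  (x̄ - mu_0)^T · [...] = (3.75)·(1.6667) + (0)·(0) = 6.25.

Step 5 — scale by n: T² = 4 · 6.25 = 25.

T² ≈ 25


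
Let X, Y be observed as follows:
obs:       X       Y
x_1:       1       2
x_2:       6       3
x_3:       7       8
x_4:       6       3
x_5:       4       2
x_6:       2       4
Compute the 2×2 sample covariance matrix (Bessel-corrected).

Step 1 — column means:
  mean(X) = (1 + 6 + 7 + 6 + 4 + 2) / 6 = 26/6 = 4.3333
  mean(Y) = (2 + 3 + 8 + 3 + 2 + 4) / 6 = 22/6 = 3.6667

Step 2 — sample covariance S[i,j] = (1/(n-1)) · Σ_k (x_{k,i} - mean_i) · (x_{k,j} - mean_j), with n-1 = 5.
  S[X,X] = ((-3.3333)·(-3.3333) + (1.6667)·(1.6667) + (2.6667)·(2.6667) + (1.6667)·(1.6667) + (-0.3333)·(-0.3333) + (-2.3333)·(-2.3333)) / 5 = 29.3333/5 = 5.8667
  S[X,Y] = ((-3.3333)·(-1.6667) + (1.6667)·(-0.6667) + (2.6667)·(4.3333) + (1.6667)·(-0.6667) + (-0.3333)·(-1.6667) + (-2.3333)·(0.3333)) / 5 = 14.6667/5 = 2.9333
  S[Y,Y] = ((-1.6667)·(-1.6667) + (-0.6667)·(-0.6667) + (4.3333)·(4.3333) + (-0.6667)·(-0.6667) + (-1.6667)·(-1.6667) + (0.3333)·(0.3333)) / 5 = 25.3333/5 = 5.0667

S is symmetric (S[j,i] = S[i,j]). Assembling:

S = [[5.8667, 2.9333],
 [2.9333, 5.0667]]


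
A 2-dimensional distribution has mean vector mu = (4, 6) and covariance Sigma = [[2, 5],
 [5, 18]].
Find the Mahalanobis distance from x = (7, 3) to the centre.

Step 1 — centre the observation: (x - mu) = (3, -3).

Step 2 — invert Sigma. det(Sigma) = 2·18 - (5)² = 11.
  Sigma^{-1} = (1/det) · [[d, -b], [-b, a]] = [[1.6364, -0.4545],
 [-0.4545, 0.1818]].

Step 3 — form the quadratic (x - mu)^T · Sigma^{-1} · (x - mu):
  Sigma^{-1} · (x - mu) = (6.2727, -1.9091).
  (x - mu)^T · [Sigma^{-1} · (x - mu)] = (3)·(6.2727) + (-3)·(-1.9091) = 24.5455.

Step 4 — take square root: d = √(24.5455) ≈ 4.9543.

d(x, mu) = √(24.5455) ≈ 4.9543


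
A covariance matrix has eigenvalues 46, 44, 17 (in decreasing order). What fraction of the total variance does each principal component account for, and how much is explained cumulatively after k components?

Step 1 — total variance = trace(Sigma) = Σ λ_i = 46 + 44 + 17 = 107.

Step 2 — fraction explained by component i = λ_i / Σ λ:
  PC1: 46/107 = 0.4299
  PC2: 44/107 = 0.4112
  PC3: 17/107 = 0.1589

Step 3 — cumulative fraction after k components = (λ_1 + ... + λ_k) / Σ λ:
  k = 1: 46/107 = 0.4299
  k = 2: (46 + 44)/107 = 90/107 = 0.8411
  k = 3: (46 + 44 + 17)/107 = 107/107 = 1

Summary (fraction, with percent):

explained: PC1 0.4299 (42.99%), PC2 0.4112 (41.12%), PC3 0.1589 (15.89%);  cumulative: 0.4299, 0.8411, 1


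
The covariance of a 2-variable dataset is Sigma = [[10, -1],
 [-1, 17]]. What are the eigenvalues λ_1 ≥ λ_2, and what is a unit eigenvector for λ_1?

Step 1 — characteristic polynomial of 2×2 Sigma:
  det(Sigma - λI) = λ² - trace · λ + det = 0.
  trace = 10 + 17 = 27, det = 10·17 - (-1)² = 169.
Step 2 — discriminant:
  Δ = trace² - 4·det = 729 - 676 = 53.
Step 3 — eigenvalues:
  λ = (trace ± √Δ)/2 = (27 ± 7.2801)/2,
  λ_1 = 17.1401,  λ_2 = 9.8599.

Step 4 — unit eigenvector for λ_1: solve (Sigma - λ_1 I)v = 0. First row:
  (10 - 17.1401)·v_x + (-1)·v_y = 0, i.e. (-7.1401)·v_x + (-1)·v_y = 0,
  so v ∝ (b, λ_1 - a) = (-1, 7.1401); multiply by -1 so the first entry is positive: u = (1, -7.1401).
  ||u|| = √((1)² + (-7.1401)²) = √(51.9804) ≈ 7.2097,
  v_1 = u/||u|| ≈ (0.1387, -0.9903) (||v_1|| = 1).

λ_1 = 17.1401,  λ_2 = 9.8599;  v_1 ≈ (0.1387, -0.9903)


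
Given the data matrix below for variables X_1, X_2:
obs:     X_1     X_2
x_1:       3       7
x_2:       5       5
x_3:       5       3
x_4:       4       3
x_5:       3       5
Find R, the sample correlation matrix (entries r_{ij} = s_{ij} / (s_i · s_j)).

Step 1 — column means:
  mean(X_1) = (3 + 5 + 5 + 4 + 3) / 5 = 20/5 = 4
  mean(X_2) = (7 + 5 + 3 + 3 + 5) / 5 = 23/5 = 4.6

Step 2 — sample variances and covariances s[i,j] = (1/(n-1)) · Σ_k (x_{k,i} - mean_i) · (x_{k,j} - mean_j), with n-1 = 4:
  s[X_1,X_1] = ((-1)·(-1) + (1)·(1) + (1)·(1) + (0)·(0) + (-1)·(-1)) / 4 = 4/4 = 1
  s[X_1,X_2] = ((-1)·(2.4) + (1)·(0.4) + (1)·(-1.6) + (0)·(-1.6) + (-1)·(0.4)) / 4 = -4/4 = -1
  s[X_2,X_2] = ((2.4)·(2.4) + (0.4)·(0.4) + (-1.6)·(-1.6) + (-1.6)·(-1.6) + (0.4)·(0.4)) / 4 = 11.2/4 = 2.8
  Sample standard deviations s_i = √(s[i,i]):
  s(X_1) = √(1) = 1
  s(X_2) = √(2.8) = 1.6733

Step 3 — r_{ij} = s_{ij} / (s_i · s_j):
  r[X_1,X_1] = 1 (diagonal).
  r[X_1,X_2] = -1 / (1 · 1.6733) = -1 / 1.6733 = -0.5976
  r[X_2,X_2] = 1 (diagonal).

R is symmetric with unit diagonal. Assembling:

R = [[1, -0.5976],
 [-0.5976, 1]]


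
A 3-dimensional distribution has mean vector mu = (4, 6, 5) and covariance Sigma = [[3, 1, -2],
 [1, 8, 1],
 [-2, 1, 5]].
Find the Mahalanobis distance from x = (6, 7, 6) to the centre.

Step 1 — centre the observation: (x - mu) = (2, 1, 1).

Step 2 — invert Sigma (cofactor / det for 3×3, or solve directly):
  Sigma^{-1} = [[0.5132, -0.0921, 0.2237],
 [-0.0921, 0.1447, -0.0658],
 [0.2237, -0.0658, 0.3026]].

Step 3 — form the quadratic (x - mu)^T · Sigma^{-1} · (x - mu):
  Sigma^{-1} · (x - mu) = (1.1579, -0.1053, 0.6842).
  (x - mu)^T · [Sigma^{-1} · (x - mu)] = (2)·(1.1579) + (1)·(-0.1053) + (1)·(0.6842) = 2.8947.

Step 4 — take square root: d = √(2.8947) ≈ 1.7014.

d(x, mu) = √(2.8947) ≈ 1.7014


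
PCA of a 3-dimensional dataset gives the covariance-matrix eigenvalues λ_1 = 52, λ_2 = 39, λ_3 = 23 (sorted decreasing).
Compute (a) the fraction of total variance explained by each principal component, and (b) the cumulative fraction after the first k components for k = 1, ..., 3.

Step 1 — total variance = trace(Sigma) = Σ λ_i = 52 + 39 + 23 = 114.

Step 2 — fraction explained by component i = λ_i / Σ λ:
  PC1: 52/114 = 0.4561
  PC2: 39/114 = 0.3421
  PC3: 23/114 = 0.2018

Step 3 — cumulative fraction after k components = (λ_1 + ... + λ_k) / Σ λ:
  k = 1: 52/114 = 0.4561
  k = 2: (52 + 39)/114 = 91/114 = 0.7982
  k = 3: (52 + 39 + 23)/114 = 114/114 = 1

Summary (fraction, with percent):

explained: PC1 0.4561 (45.61%), PC2 0.3421 (34.21%), PC3 0.2018 (20.18%);  cumulative: 0.4561, 0.7982, 1


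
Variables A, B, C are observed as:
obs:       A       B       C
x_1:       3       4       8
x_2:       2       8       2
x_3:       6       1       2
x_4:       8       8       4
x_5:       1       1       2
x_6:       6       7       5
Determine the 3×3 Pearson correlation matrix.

Step 1 — column means:
  mean(A) = (3 + 2 + 6 + 8 + 1 + 6) / 6 = 26/6 = 4.3333
  mean(B) = (4 + 8 + 1 + 8 + 1 + 7) / 6 = 29/6 = 4.8333
  mean(C) = (8 + 2 + 2 + 4 + 2 + 5) / 6 = 23/6 = 3.8333

Step 2 — sample variances and covariances s[i,j] = (1/(n-1)) · Σ_k (x_{k,i} - mean_i) · (x_{k,j} - mean_j), with n-1 = 5:
  s[A,A] = ((-1.3333)·(-1.3333) + (-2.3333)·(-2.3333) + (1.6667)·(1.6667) + (3.6667)·(3.6667) + (-3.3333)·(-3.3333) + (1.6667)·(1.6667)) / 5 = 37.3333/5 = 7.4667
  s[A,B] = ((-1.3333)·(-0.8333) + (-2.3333)·(3.1667) + (1.6667)·(-3.8333) + (3.6667)·(3.1667) + (-3.3333)·(-3.8333) + (1.6667)·(2.1667)) / 5 = 15.3333/5 = 3.0667
  s[A,C] = ((-1.3333)·(4.1667) + (-2.3333)·(-1.8333) + (1.6667)·(-1.8333) + (3.6667)·(0.1667) + (-3.3333)·(-1.8333) + (1.6667)·(1.1667)) / 5 = 4.3333/5 = 0.8667
  s[B,B] = ((-0.8333)·(-0.8333) + (3.1667)·(3.1667) + (-3.8333)·(-3.8333) + (3.1667)·(3.1667) + (-3.8333)·(-3.8333) + (2.1667)·(2.1667)) / 5 = 54.8333/5 = 10.9667
  s[B,C] = ((-0.8333)·(4.1667) + (3.1667)·(-1.8333) + (-3.8333)·(-1.8333) + (3.1667)·(0.1667) + (-3.8333)·(-1.8333) + (2.1667)·(1.1667)) / 5 = 7.8333/5 = 1.5667
  s[C,C] = ((4.1667)·(4.1667) + (-1.8333)·(-1.8333) + (-1.8333)·(-1.8333) + (0.1667)·(0.1667) + (-1.8333)·(-1.8333) + (1.1667)·(1.1667)) / 5 = 28.8333/5 = 5.7667
  Sample standard deviations s_i = √(s[i,i]):
  s(A) = √(7.4667) = 2.7325
  s(B) = √(10.9667) = 3.3116
  s(C) = √(5.7667) = 2.4014

Step 3 — r_{ij} = s_{ij} / (s_i · s_j):
  r[A,A] = 1 (diagonal).
  r[A,B] = 3.0667 / (2.7325 · 3.3116) = 3.0667 / 9.049 = 0.3389
  r[A,C] = 0.8667 / (2.7325 · 2.4014) = 0.8667 / 6.5618 = 0.1321
  r[B,B] = 1 (diagonal).
  r[B,C] = 1.5667 / (3.3116 · 2.4014) = 1.5667 / 7.9524 = 0.197
  r[C,C] = 1 (diagonal).

R is symmetric with unit diagonal. Assembling:

R = [[1, 0.3389, 0.1321],
 [0.3389, 1, 0.197],
 [0.1321, 0.197, 1]]


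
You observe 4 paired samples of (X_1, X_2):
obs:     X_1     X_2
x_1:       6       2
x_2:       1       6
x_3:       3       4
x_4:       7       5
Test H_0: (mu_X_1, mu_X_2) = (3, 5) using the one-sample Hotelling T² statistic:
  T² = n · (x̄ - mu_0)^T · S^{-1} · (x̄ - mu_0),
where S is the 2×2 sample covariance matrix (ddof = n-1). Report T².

Step 1 — sample mean vector:
  mean(X_1) = (6 + 1 + 3 + 7) / 4 = 17/4 = 4.25
  mean(X_2) = (2 + 6 + 4 + 5) / 4 = 17/4 = 4.25
  x̄ = (4.25, 4.25),  deviation x̄ - mu_0 = (4.25, 4.25) - (3, 5) = (1.25, -0.75).

Step 2 — sample covariance matrix, S[i,j] = (1/(n-1)) · Σ_k (x_{k,i} - mean_i) · (x_{k,j} - mean_j), divisor n-1 = 3:
  S[X_1,X_1] = ((1.75)·(1.75) + (-3.25)·(-3.25) + (-1.25)·(-1.25) + (2.75)·(2.75)) / 3 = 22.75/3 = 7.5833
  S[X_1,X_2] = ((1.75)·(-2.25) + (-3.25)·(1.75) + (-1.25)·(-0.25) + (2.75)·(0.75)) / 3 = -7.25/3 = -2.4167
  S[X_2,X_2] = ((-2.25)·(-2.25) + (1.75)·(1.75) + (-0.25)·(-0.25) + (0.75)·(0.75)) / 3 = 8.75/3 = 2.9167
  S = [[7.5833, -2.4167],
 [-2.4167, 2.9167]].

Step 3 — invert S. det(S) = 7.5833·2.9167 - (-2.4167)² = 16.2778.
  S^{-1} = (1/det) · [[d, -b], [-b, a]] = [[0.1792, 0.1485],
 [0.1485, 0.4659]].

Step 4 — quadratic form (x̄ - mu_0)^T · S^{-1} · (x̄ - mu_0):
  S^{-1} · (x̄ - mu_0) = (0.1126, -0.1638),
  (x̄ - mu_0)^T · [...] = (1.25)·(0.1126) + (-0.75)·(-0.1638) = 0.2637.

Step 5 — scale by n: T² = 4 · 0.2637 = 1.0546.

T² ≈ 1.0546
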